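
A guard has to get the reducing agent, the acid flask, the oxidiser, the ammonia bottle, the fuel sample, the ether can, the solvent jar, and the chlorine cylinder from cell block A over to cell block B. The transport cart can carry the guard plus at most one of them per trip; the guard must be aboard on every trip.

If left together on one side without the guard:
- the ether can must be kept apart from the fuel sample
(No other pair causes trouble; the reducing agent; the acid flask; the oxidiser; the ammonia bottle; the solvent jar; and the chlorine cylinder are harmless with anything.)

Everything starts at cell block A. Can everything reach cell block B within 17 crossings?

Yes

Yes — this plan uses 15 crossings (≤ 17):
1. Guard goes to cell block B with the fuel sample.  [cell block A: the acid flask, the ammonia bottle, the chlorine cylinder, the ether can, the oxidiser, the reducing agent, the solvent jar | cell block B: the fuel sample]
2. Guard goes back to cell block A alone.  [cell block A: the acid flask, the ammonia bottle, the chlorine cylinder, the ether can, the oxidiser, the reducing agent, the solvent jar | cell block B: the fuel sample]
3. Guard goes to cell block B with the reducing agent.  [cell block A: the acid flask, the ammonia bottle, the chlorine cylinder, the ether can, the oxidiser, the solvent jar | cell block B: the fuel sample, the reducing agent]
4. Guard goes back to cell block A alone.  [cell block A: the acid flask, the ammonia bottle, the chlorine cylinder, the ether can, the oxidiser, the solvent jar | cell block B: the fuel sample, the reducing agent]
5. Guard goes to cell block B with the acid flask.  [cell block A: the ammonia bottle, the chlorine cylinder, the ether can, the oxidiser, the solvent jar | cell block B: the acid flask, the fuel sample, the reducing agent]
6. Guard goes back to cell block A alone.  [cell block A: the ammonia bottle, the chlorine cylinder, the ether can, the oxidiser, the solvent jar | cell block B: the acid flask, the fuel sample, the reducing agent]
7. Guard goes to cell block B with the oxidiser.  [cell block A: the ammonia bottle, the chlorine cylinder, the ether can, the solvent jar | cell block B: the acid flask, the fuel sample, the oxidiser, the reducing agent]
8. Guard goes back to cell block A alone.  [cell block A: the ammonia bottle, the chlorine cylinder, the ether can, the solvent jar | cell block B: the acid flask, the fuel sample, the oxidiser, the reducing agent]
9. Guard goes to cell block B with the ammonia bottle.  [cell block A: the chlorine cylinder, the ether can, the solvent jar | cell block B: the acid flask, the ammonia bottle, the fuel sample, the oxidiser, the reducing agent]
10. Guard goes back to cell block A alone.  [cell block A: the chlorine cylinder, the ether can, the solvent jar | cell block B: the acid flask, the ammonia bottle, the fuel sample, the oxidiser, the reducing agent]
11. Guard goes to cell block B with the solvent jar.  [cell block A: the chlorine cylinder, the ether can | cell block B: the acid flask, the ammonia bottle, the fuel sample, the oxidiser, the reducing agent, the solvent jar]
12. Guard goes back to cell block A alone.  [cell block A: the chlorine cylinder, the ether can | cell block B: the acid flask, the ammonia bottle, the fuel sample, the oxidiser, the reducing agent, the solvent jar]
13. Guard goes to cell block B with the chlorine cylinder.  [cell block A: the ether can | cell block B: the acid flask, the ammonia bottle, the chlorine cylinder, the fuel sample, the oxidiser, the reducing agent, the solvent jar]
14. Guard goes back to cell block A alone.  [cell block A: the ether can | cell block B: the acid flask, the ammonia bottle, the chlorine cylinder, the fuel sample, the oxidiser, the reducing agent, the solvent jar]
15. Guard goes to cell block B with the ether can.  [cell block A: — | cell block B: the acid flask, the ammonia bottle, the chlorine cylinder, the ether can, the fuel sample, the oxidiser, the reducing agent, the solvent jar]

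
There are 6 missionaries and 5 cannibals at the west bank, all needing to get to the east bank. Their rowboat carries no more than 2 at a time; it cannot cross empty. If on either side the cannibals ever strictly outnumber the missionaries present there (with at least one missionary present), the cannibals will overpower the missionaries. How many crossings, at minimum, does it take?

Counting alone: each trip to the east bank takes at most 2 across and each return brings at least 1 back, so after t trips out (and t−1 returns) at most 2t − (t−1) of the 11 are across; that first reaches 11 at t = 10, so at least 19 crossings are needed.
The plan below uses exactly 19 crossings, so it is optimal:
1. 2 cannibals → the east bank.  (the west bank: 6M 3C; the east bank: 0M 2C)
2. 1 cannibal ← the west bank.  (the west bank: 6M 4C; the east bank: 0M 1C)
3. 2 cannibals → the east bank.  (the west bank: 6M 2C; the east bank: 0M 3C)
4. 1 cannibal ← the west bank.  (the west bank: 6M 3C; the east bank: 0M 2C)
5. 2 missionaries → the east bank.  (the west bank: 4M 3C; the east bank: 2M 2C)
6. 1 cannibal ← the west bank.  (the west bank: 4M 4C; the east bank: 2M 1C)
7. 1 missionary and 1 cannibal → the east bank.  (the west bank: 3M 3C; the east bank: 3M 2C)
8. 1 missionary ← the west bank.  (the west bank: 4M 3C; the east bank: 2M 2C)
9. 1 missionary and 1 cannibal → the east bank.  (the west bank: 3M 2C; the east bank: 3M 3C)
10. 1 cannibal ← the west bank.  (the west bank: 3M 3C; the east bank: 3M 2C)
11. 1 missionary and 1 cannibal → the east bank.  (the west bank: 2M 2C; the east bank: 4M 3C)
12. 1 missionary ← the west bank.  (the west bank: 3M 2C; the east bank: 3M 3C)
13. 1 missionary and 1 cannibal → the east bank.  (the west bank: 2M 1C; the east bank: 4M 4C)
14. 1 cannibal ← the west bank.  (the west bank: 2M 2C; the east bank: 4M 3C)
15. 1 missionary and 1 cannibal → the east bank.  (the west bank: 1M 1C; the east bank: 5M 4C)
16. 1 missionary ← the west bank.  (the west bank: 2M 1C; the east bank: 4M 4C)
17. 1 missionary and 1 cannibal → the east bank.  (the west bank: 1M 0C; the east bank: 5M 5C)
18. 1 cannibal ← the west bank.  (the west bank: 1M 1C; the east bank: 5M 4C)
19. 1 missionary and 1 cannibal → the east bank.  (the west bank: 0M 0C; the east bank: 6M 5C)

19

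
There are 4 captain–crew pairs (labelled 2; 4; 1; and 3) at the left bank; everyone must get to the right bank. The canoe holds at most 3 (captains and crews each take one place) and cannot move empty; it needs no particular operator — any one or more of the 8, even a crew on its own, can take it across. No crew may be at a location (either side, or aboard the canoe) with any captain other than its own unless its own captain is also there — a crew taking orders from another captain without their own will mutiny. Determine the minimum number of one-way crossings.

9

Counting alone: each trip to the right bank takes at most 3 across and each return brings at least 1 back, so after t trips out (and t−1 returns) at most 3t − (t−1) of the 8 are across; that first reaches 8 at t = 4, so at least 7 crossings are needed.
The safety rule pushes this higher. Following every safe sequence of crossings, the most of the 8 that can be at the right bank as the canoe arrives there on crossing 7 is 7 — never all 8.
So no plan with fewer than 9 crossings exists, and this one achieves 9:
1. captain 2 and crew 2 cross → the right bank.
2. captain 2 crosses ← the left bank.
3. captain 2, captain 4, and crew 4 cross → the right bank.
4. captain 2 and crew 2 cross ← the left bank.
5. captain 1, captain 2, and captain 3 cross → the right bank.
6. crew 4 crosses ← the left bank.
7. crew 2 and crew 4 cross → the right bank.
8. crew 2 crosses ← the left bank.
9. crew 1, crew 2, and crew 3 cross → the right bank.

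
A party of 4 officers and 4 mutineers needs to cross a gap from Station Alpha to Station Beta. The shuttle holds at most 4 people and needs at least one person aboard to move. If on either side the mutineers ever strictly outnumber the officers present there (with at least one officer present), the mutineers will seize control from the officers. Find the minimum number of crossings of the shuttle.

Counting alone: each trip to Station Beta takes at most 4 across and each return brings at least 1 back, so after t trips out (and t−1 returns) at most 4t − (t−1) of the 8 are across; that first reaches 8 at t = 3, so at least 5 crossings are needed.
The plan below uses exactly 5 crossings, so it is optimal:
1. 2 mutineers → Station Beta.  (Station Alpha: 4O 2M; Station Beta: 0O 2M)
2. 1 mutineer ← Station Alpha.  (Station Alpha: 4O 3M; Station Beta: 0O 1M)
3. 4 officers → Station Beta.  (Station Alpha: 0O 3M; Station Beta: 4O 1M)
4. 1 mutineer ← Station Alpha.  (Station Alpha: 0O 4M; Station Beta: 4O 0M)
5. 4 mutineers → Station Beta.  (Station Alpha: 0O 0M; Station Beta: 4O 4M)

5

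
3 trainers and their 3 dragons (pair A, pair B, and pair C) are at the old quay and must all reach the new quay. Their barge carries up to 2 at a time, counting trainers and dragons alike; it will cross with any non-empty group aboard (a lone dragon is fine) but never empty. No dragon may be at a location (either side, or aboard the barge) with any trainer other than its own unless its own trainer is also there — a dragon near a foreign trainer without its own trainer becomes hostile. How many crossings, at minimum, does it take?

Counting alone: each trip to the new quay takes at most 2 across and each return brings at least 1 back, so after t trips out (and t−1 returns) at most 2t − (t−1) of the 6 are across; that first reaches 6 at t = 5, so at least 9 crossings are needed.
The safety rule pushes this higher. Following every safe sequence of crossings, the most of the 6 that can be at the new quay as the barge arrives there on crossing 9 is 5 — never all 6.
So no plan with fewer than 11 crossings exists, and this one achieves 11:
1. dragon A and trainer A cross → the new quay.
2. trainer A crosses ← the old quay.
3. dragon B and dragon C cross → the new quay.
4. dragon A crosses ← the old quay.
5. trainer B and trainer C cross → the new quay.
6. dragon B and trainer B cross ← the old quay.
7. trainer A and trainer B cross → the new quay.
8. dragon C crosses ← the old quay.
9. dragon A and dragon B cross → the new quay.
10. trainer C crosses ← the old quay.
11. dragon C and trainer C cross → the new quay.

11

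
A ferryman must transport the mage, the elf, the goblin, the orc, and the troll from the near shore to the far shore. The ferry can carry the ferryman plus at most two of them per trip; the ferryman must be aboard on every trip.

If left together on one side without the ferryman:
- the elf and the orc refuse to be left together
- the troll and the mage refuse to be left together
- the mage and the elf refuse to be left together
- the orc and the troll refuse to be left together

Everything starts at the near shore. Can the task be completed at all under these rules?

1. Ferryman goes to the far shore with the mage and the orc.  [the near shore: the elf, the goblin, the troll | the far shore: the mage, the orc]
2. Ferryman goes back to the near shore alone.  [the near shore: the elf, the goblin, the troll | the far shore: the mage, the orc]
3. Ferryman goes to the far shore with the goblin.  [the near shore: the elf, the troll | the far shore: the goblin, the mage, the orc]
4. Ferryman goes back to the near shore alone.  [the near shore: the elf, the troll | the far shore: the goblin, the mage, the orc]
5. Ferryman goes to the far shore with the elf and the troll.  [the near shore: — | the far shore: the elf, the goblin, the mage, the orc, the troll]

Yes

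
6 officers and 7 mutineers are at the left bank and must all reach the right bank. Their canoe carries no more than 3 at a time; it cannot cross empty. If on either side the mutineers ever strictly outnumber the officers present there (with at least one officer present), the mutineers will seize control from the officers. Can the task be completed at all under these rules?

The mutineers already outnumber the officers at the left bank before anyone moves, so the starting position itself is disallowed.

No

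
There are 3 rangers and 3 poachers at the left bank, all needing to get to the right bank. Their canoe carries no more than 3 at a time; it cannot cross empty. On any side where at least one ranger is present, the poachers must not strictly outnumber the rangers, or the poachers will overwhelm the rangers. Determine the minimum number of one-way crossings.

Counting alone: each trip to the right bank takes at most 3 across and each return brings at least 1 back, so after t trips out (and t−1 returns) at most 3t − (t−1) of the 6 are across; that first reaches 6 at t = 3, so at least 5 crossings are needed.
The plan below uses exactly 5 crossings, so it is optimal:
1. 2 poachers → the right bank.  (the left bank: 3R 1P; the right bank: 0R 2P)
2. 1 poacher ← the left bank.  (the left bank: 3R 2P; the right bank: 0R 1P)
3. 3 rangers → the right bank.  (the left bank: 0R 2P; the right bank: 3R 1P)
4. 1 poacher ← the left bank.  (the left bank: 0R 3P; the right bank: 3R 0P)
5. 3 poachers → the right bank.  (the left bank: 0R 0P; the right bank: 3R 3P)

5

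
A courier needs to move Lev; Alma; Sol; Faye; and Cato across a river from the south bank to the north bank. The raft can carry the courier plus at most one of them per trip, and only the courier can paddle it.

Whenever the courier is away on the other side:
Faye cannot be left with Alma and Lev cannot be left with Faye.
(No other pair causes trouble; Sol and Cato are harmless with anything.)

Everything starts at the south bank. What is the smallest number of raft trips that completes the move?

11

Counting alone: the courier can take at most 1 across per trip to the north bank, so moving all 5 needs at least 5 loaded trips out, with a return between consecutive ones — at least 9 crossings.
The safety rule pushes this higher. Following every safe sequence of crossings, the most of the 5 that can be at the north bank as the raft arrives there on crossing 9 is 4 — never all 5.
So no plan with fewer than 11 crossings exists, and this one achieves 11:
1. Courier goes to the north bank with Faye.
2. Courier goes back to the south bank alone.
3. Courier goes to the north bank with Lev.
4. Courier goes back to the south bank with Faye.
5. Courier goes to the north bank with Alma.
6. Courier goes back to the south bank alone.
7. Courier goes to the north bank with Sol.
8. Courier goes back to the south bank alone.
9. Courier goes to the north bank with Cato.
10. Courier goes back to the south bank alone.
11. Courier goes to the north bank with Faye.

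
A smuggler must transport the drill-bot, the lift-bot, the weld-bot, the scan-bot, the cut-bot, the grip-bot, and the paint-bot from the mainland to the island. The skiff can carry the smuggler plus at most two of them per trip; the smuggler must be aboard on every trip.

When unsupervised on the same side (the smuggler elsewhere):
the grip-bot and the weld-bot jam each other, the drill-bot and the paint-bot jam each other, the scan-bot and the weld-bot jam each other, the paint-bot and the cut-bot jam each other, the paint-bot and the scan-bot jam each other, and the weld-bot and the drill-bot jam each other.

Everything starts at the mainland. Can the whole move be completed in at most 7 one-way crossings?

Counting alone: the smuggler can take at most 2 across per trip to the island, so moving all 7 needs at least 4 loaded trips out, with a return between consecutive ones — at least 7 crossings.
The safety rule pushes this higher. Following every safe sequence of crossings, the most of the 7 that can be at the island as the skiff arrives there on crossing 7 is 6 — never all 7.
So the move cannot be finished within 7 crossings. (The shortest complete plan takes 9:)
1. Smuggler goes to the island with the paint-bot and the weld-bot.
2. Smuggler goes back to the mainland alone.
3. Smuggler goes to the island with the lift-bot.
4. Smuggler goes back to the mainland alone.
5. Smuggler goes to the island with the drill-bot and the scan-bot.
6. Smuggler goes back to the mainland with the paint-bot and the weld-bot.
7. Smuggler goes to the island with the cut-bot and the grip-bot.
8. Smuggler goes back to the mainland alone.
9. Smuggler goes to the island with the paint-bot and the weld-bot.

No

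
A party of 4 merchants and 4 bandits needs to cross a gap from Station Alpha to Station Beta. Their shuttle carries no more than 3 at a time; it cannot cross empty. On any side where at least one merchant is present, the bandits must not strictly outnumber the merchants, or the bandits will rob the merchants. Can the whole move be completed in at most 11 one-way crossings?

Yes

Yes — this plan uses 9 crossings (≤ 11):
1. 2 bandits → Station Beta.  (Station Alpha: 4M 2B; Station Beta: 0M 2B)
2. 1 bandit ← Station Alpha.  (Station Alpha: 4M 3B; Station Beta: 0M 1B)
3. 3 bandits → Station Beta.  (Station Alpha: 4M 0B; Station Beta: 0M 4B)
4. 1 bandit ← Station Alpha.  (Station Alpha: 4M 1B; Station Beta: 0M 3B)
5. 3 merchants → Station Beta.  (Station Alpha: 1M 1B; Station Beta: 3M 3B)
6. 1 merchant and 1 bandit ← Station Alpha.  (Station Alpha: 2M 2B; Station Beta: 2M 2B)
7. 2 merchants → Station Beta.  (Station Alpha: 0M 2B; Station Beta: 4M 2B)
8. 1 bandit ← Station Alpha.  (Station Alpha: 0M 3B; Station Beta: 4M 1B)
9. 3 bandits → Station Beta.  (Station Alpha: 0M 0B; Station Beta: 4M 4B)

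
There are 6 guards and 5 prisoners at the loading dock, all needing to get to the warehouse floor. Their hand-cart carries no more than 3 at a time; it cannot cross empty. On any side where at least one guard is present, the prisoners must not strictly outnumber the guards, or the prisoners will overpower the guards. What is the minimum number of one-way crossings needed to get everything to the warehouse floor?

Counting alone: each trip to the warehouse floor takes at most 3 across and each return brings at least 1 back, so after t trips out (and t−1 returns) at most 3t − (t−1) of the 11 are across; that first reaches 11 at t = 5, so at least 9 crossings are needed.
The plan below uses exactly 9 crossings, so it is optimal:
1. 3 prisoners → the warehouse floor.  (the loading dock: 6G 2P; the warehouse floor: 0G 3P)
2. 1 prisoner ← the loading dock.  (the loading dock: 6G 3P; the warehouse floor: 0G 2P)
3. 3 guards → the warehouse floor.  (the loading dock: 3G 3P; the warehouse floor: 3G 2P)
4. 1 guard ← the loading dock.  (the loading dock: 4G 3P; the warehouse floor: 2G 2P)
5. 2 guards and 1 prisoner → the warehouse floor.  (the loading dock: 2G 2P; the warehouse floor: 4G 3P)
6. 1 guard ← the loading dock.  (the loading dock: 3G 2P; the warehouse floor: 3G 3P)
7. 2 guards and 1 prisoner → the warehouse floor.  (the loading dock: 1G 1P; the warehouse floor: 5G 4P)
8. 1 guard ← the loading dock.  (the loading dock: 2G 1P; the warehouse floor: 4G 4P)
9. 2 guards and 1 prisoner → the warehouse floor.  (the loading dock: 0G 0P; the warehouse floor: 6G 5P)

9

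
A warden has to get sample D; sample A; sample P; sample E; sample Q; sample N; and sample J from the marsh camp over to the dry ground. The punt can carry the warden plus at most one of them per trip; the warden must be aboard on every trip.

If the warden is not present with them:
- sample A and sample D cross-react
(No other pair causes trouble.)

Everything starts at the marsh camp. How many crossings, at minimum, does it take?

Counting alone: the warden can take at most 1 across per trip to the dry ground, so moving all 7 needs at least 7 loaded trips out, with a return between consecutive ones — at least 13 crossings.
The plan below uses exactly 13 crossings, so it is optimal:
1. Warden goes to the dry ground with sample D.  [the marsh camp: sample A, sample E, sample J, sample N, sample P, sample Q | the dry ground: sample D]
2. Warden goes back to the marsh camp alone.  [the marsh camp: sample A, sample E, sample J, sample N, sample P, sample Q | the dry ground: sample D]
3. Warden goes to the dry ground with sample P.  [the marsh camp: sample A, sample E, sample J, sample N, sample Q | the dry ground: sample D, sample P]
4. Warden goes back to the marsh camp alone.  [the marsh camp: sample A, sample E, sample J, sample N, sample Q | the dry ground: sample D, sample P]
5. Warden goes to the dry ground with sample E.  [the marsh camp: sample A, sample J, sample N, sample Q | the dry ground: sample D, sample E, sample P]
6. Warden goes back to the marsh camp alone.  [the marsh camp: sample A, sample J, sample N, sample Q | the dry ground: sample D, sample E, sample P]
7. Warden goes to the dry ground with sample Q.  [the marsh camp: sample A, sample J, sample N | the dry ground: sample D, sample E, sample P, sample Q]
8. Warden goes back to the marsh camp alone.  [the marsh camp: sample A, sample J, sample N | the dry ground: sample D, sample E, sample P, sample Q]
9. Warden goes to the dry ground with sample N.  [the marsh camp: sample A, sample J | the dry ground: sample D, sample E, sample N, sample P, sample Q]
10. Warden goes back to the marsh camp alone.  [the marsh camp: sample A, sample J | the dry ground: sample D, sample E, sample N, sample P, sample Q]
11. Warden goes to the dry ground with sample J.  [the marsh camp: sample A | the dry ground: sample D, sample E, sample J, sample N, sample P, sample Q]
12. Warden goes back to the marsh camp alone.  [the marsh camp: sample A | the dry ground: sample D, sample E, sample J, sample N, sample P, sample Q]
13. Warden goes to the dry ground with sample A.  [the marsh camp: — | the dry ground: sample A, sample D, sample E, sample J, sample N, sample P, sample Q]

13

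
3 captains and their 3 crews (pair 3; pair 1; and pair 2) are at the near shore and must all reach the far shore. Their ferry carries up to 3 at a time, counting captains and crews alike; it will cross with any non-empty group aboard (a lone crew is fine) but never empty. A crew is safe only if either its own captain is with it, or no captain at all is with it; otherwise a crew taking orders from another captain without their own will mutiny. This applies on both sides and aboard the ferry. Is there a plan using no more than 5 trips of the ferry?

Yes — this plan uses 5 crossings (≤ 5):
1. captain 3 and crew 3 cross → the far shore.
2. captain 3 crosses ← the near shore.
3. captain 1, captain 2, and captain 3 cross → the far shore.
4. crew 3 crosses ← the near shore.
5. crew 1, crew 2, and crew 3 cross → the far shore.

Yes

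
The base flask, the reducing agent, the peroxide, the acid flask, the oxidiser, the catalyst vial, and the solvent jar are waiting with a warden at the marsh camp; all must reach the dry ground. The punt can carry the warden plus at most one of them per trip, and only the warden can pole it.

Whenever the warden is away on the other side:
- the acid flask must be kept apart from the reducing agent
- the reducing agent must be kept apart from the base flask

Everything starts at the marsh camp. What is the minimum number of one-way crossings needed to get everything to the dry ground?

Counting alone: the warden can take at most 1 across per trip to the dry ground, so moving all 7 needs at least 7 loaded trips out, with a return between consecutive ones — at least 13 crossings.
The safety rule pushes this higher. Following every safe sequence of crossings, the most of the 7 that can be at the dry ground as the punt arrives there on crossing 13 is 6 — never all 7.
So no plan with fewer than 15 crossings exists, and this one achieves 15:
1. Warden goes to the dry ground with the reducing agent.  [the marsh camp: the acid flask, the base flask, the catalyst vial, the oxidiser, the peroxide, the solvent jar | the dry ground: the reducing agent]
2. Warden goes back to the marsh camp alone.  [the marsh camp: the acid flask, the base flask, the catalyst vial, the oxidiser, the peroxide, the solvent jar | the dry ground: the reducing agent]
3. Warden goes to the dry ground with the base flask.  [the marsh camp: the acid flask, the catalyst vial, the oxidiser, the peroxide, the solvent jar | the dry ground: the base flask, the reducing agent]
4. Warden goes back to the marsh camp with the reducing agent.  [the marsh camp: the acid flask, the catalyst vial, the oxidiser, the peroxide, the reducing agent, the solvent jar | the dry ground: the base flask]
5. Warden goes to the dry ground with the acid flask.  [the marsh camp: the catalyst vial, the oxidiser, the peroxide, the reducing agent, the solvent jar | the dry ground: the acid flask, the base flask]
6. Warden goes back to the marsh camp alone.  [the marsh camp: the catalyst vial, the oxidiser, the peroxide, the reducing agent, the solvent jar | the dry ground: the acid flask, the base flask]
7. Warden goes to the dry ground with the peroxide.  [the marsh camp: the catalyst vial, the oxidiser, the reducing agent, the solvent jar | the dry ground: the acid flask, the base flask, the peroxide]
8. Warden goes back to the marsh camp alone.  [the marsh camp: the catalyst vial, the oxidiser, the reducing agent, the solvent jar | the dry ground: the acid flask, the base flask, the peroxide]
9. Warden goes to the dry ground with the oxidiser.  [the marsh camp: the catalyst vial, the reducing agent, the solvent jar | the dry ground: the acid flask, the base flask, the oxidiser, the peroxide]
10. Warden goes back to the marsh camp alone.  [the marsh camp: the catalyst vial, the reducing agent, the solvent jar | the dry ground: the acid flask, the base flask, the oxidiser, the peroxide]
11. Warden goes to the dry ground with the catalyst vial.  [the marsh camp: the reducing agent, the solvent jar | the dry ground: the acid flask, the base flask, the catalyst vial, the oxidiser, the peroxide]
12. Warden goes back to the marsh camp alone.  [the marsh camp: the reducing agent, the solvent jar | the dry ground: the acid flask, the base flask, the catalyst vial, the oxidiser, the peroxide]
13. Warden goes to the dry ground with the solvent jar.  [the marsh camp: the reducing agent | the dry ground: the acid flask, the base flask, the catalyst vial, the oxidiser, the peroxide, the solvent jar]
14. Warden goes back to the marsh camp alone.  [the marsh camp: the reducing agent | the dry ground: the acid flask, the base flask, the catalyst vial, the oxidiser, the peroxide, the solvent jar]
15. Warden goes to the dry ground with the reducing agent.  [the marsh camp: — | the dry ground: the acid flask, the base flask, the catalyst vial, the oxidiser, the peroxide, the reducing agent, the solvent jar]

15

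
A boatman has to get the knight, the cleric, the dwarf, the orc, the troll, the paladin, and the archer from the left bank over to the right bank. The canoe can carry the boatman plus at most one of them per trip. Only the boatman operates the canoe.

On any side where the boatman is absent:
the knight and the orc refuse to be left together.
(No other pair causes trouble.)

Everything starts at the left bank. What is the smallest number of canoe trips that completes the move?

Counting alone: the boatman can take at most 1 across per trip to the right bank, so moving all 7 needs at least 7 loaded trips out, with a return between consecutive ones — at least 13 crossings.
The plan below uses exactly 13 crossings, so it is optimal:
1. Boatman goes to the right bank with the knight.
2. Boatman goes back to the left bank alone.
3. Boatman goes to the right bank with the cleric.
4. Boatman goes back to the left bank alone.
5. Boatman goes to the right bank with the dwarf.
6. Boatman goes back to the left bank alone.
7. Boatman goes to the right bank with the troll.
8. Boatman goes back to the left bank alone.
9. Boatman goes to the right bank with the paladin.
10. Boatman goes back to the left bank alone.
11. Boatman goes to the right bank with the archer.
12. Boatman goes back to the left bank alone.
13. Boatman goes to the right bank with the orc.

13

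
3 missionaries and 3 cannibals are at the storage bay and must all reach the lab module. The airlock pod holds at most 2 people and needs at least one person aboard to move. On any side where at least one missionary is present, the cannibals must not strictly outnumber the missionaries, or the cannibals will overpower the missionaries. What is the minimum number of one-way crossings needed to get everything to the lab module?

Counting alone: each trip to the lab module takes at most 2 across and each return brings at least 1 back, so after t trips out (and t−1 returns) at most 2t − (t−1) of the 6 are across; that first reaches 6 at t = 5, so at least 9 crossings are needed.
The safety rule pushes this higher. Following every safe sequence of crossings, the most of the 6 that can be at the lab module as the airlock pod arrives there on crossing 9 is 5 — never all 6.
So no plan with fewer than 11 crossings exists, and this one achieves 11:
1. 2 cannibals → the lab module.  (the storage bay: 3M 1C; the lab module: 0M 2C)
2. 1 cannibal ← the storage bay.  (the storage bay: 3M 2C; the lab module: 0M 1C)
3. 2 cannibals → the lab module.  (the storage bay: 3M 0C; the lab module: 0M 3C)
4. 1 cannibal ← the storage bay.  (the storage bay: 3M 1C; the lab module: 0M 2C)
5. 2 missionaries → the lab module.  (the storage bay: 1M 1C; the lab module: 2M 2C)
6. 1 missionary and 1 cannibal ← the storage bay.  (the storage bay: 2M 2C; the lab module: 1M 1C)
7. 2 missionaries → the lab module.  (the storage bay: 0M 2C; the lab module: 3M 1C)
8. 1 cannibal ← the storage bay.  (the storage bay: 0M 3C; the lab module: 3M 0C)
9. 2 cannibals → the lab module.  (the storage bay: 0M 1C; the lab module: 3M 2C)
10. 1 cannibal ← the storage bay.  (the storage bay: 0M 2C; the lab module: 3M 1C)
11. 2 cannibals → the lab module.  (the storage bay: 0M 0C; the lab module: 3M 3C)

11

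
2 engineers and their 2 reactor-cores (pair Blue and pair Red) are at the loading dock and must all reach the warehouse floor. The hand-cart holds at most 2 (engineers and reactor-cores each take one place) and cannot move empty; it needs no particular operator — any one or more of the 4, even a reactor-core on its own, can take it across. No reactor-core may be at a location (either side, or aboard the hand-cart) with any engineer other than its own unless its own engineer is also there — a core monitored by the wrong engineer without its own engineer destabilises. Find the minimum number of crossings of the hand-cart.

5

Counting alone: each trip to the warehouse floor takes at most 2 across and each return brings at least 1 back, so after t trips out (and t−1 returns) at most 2t − (t−1) of the 4 are across; that first reaches 4 at t = 3, so at least 5 crossings are needed.
The plan below uses exactly 5 crossings, so it is optimal:
1. engineer Blue and reactor-core Blue cross → the warehouse floor.
2. engineer Blue crosses ← the loading dock.
3. engineer Blue and engineer Red cross → the warehouse floor.
4. engineer Red crosses ← the loading dock.
5. engineer Red and reactor-core Red cross → the warehouse floor.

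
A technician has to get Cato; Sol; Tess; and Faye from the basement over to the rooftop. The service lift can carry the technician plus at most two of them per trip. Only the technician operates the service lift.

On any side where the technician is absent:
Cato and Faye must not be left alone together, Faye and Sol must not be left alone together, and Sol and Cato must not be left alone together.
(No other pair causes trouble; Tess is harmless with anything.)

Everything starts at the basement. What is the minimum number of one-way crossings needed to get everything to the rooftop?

5

Counting alone: the technician can take at most 2 across per trip to the rooftop, so moving all 4 needs at least 2 loaded trips out, with a return between consecutive ones — at least 3 crossings.
The safety rule pushes this higher. Following every safe sequence of crossings, the most of the 4 that can be at the rooftop as the service lift arrives there on crossing 3 is 3 — never all 4.
So no plan with fewer than 5 crossings exists, and this one achieves 5:
1. Technician goes to the rooftop with Cato and Sol.  [the basement: Faye, Tess | the rooftop: Cato, Sol]
2. Technician goes back to the basement with Cato.  [the basement: Cato, Faye, Tess | the rooftop: Sol]
3. Technician goes to the rooftop with Cato and Tess.  [the basement: Faye | the rooftop: Cato, Sol, Tess]
4. Technician goes back to the basement with Cato.  [the basement: Cato, Faye | the rooftop: Sol, Tess]
5. Technician goes to the rooftop with Cato and Faye.  [the basement: — | the rooftop: Cato, Faye, Sol, Tess]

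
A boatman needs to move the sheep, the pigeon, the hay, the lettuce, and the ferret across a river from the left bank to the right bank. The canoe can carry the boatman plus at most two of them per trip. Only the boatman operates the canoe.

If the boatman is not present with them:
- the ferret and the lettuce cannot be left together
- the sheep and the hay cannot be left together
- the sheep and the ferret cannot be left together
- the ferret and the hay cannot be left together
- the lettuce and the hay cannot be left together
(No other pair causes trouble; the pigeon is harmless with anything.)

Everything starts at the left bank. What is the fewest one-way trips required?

Counting alone: the boatman can take at most 2 across per trip to the right bank, so moving all 5 needs at least 3 loaded trips out, with a return between consecutive ones — at least 5 crossings.
The safety rule pushes this higher. Following every safe sequence of crossings, the most of the 5 that can be at the right bank as the canoe arrives there on crossing 5 is 4 — never all 5.
So no plan with fewer than 7 crossings exists, and this one achieves 7:
1. Boatman goes to the right bank with the ferret and the hay.  [the left bank: the lettuce, the pigeon, the sheep | the right bank: the ferret, the hay]
2. Boatman goes back to the left bank with the hay.  [the left bank: the hay, the lettuce, the pigeon, the sheep | the right bank: the ferret]
3. Boatman goes to the right bank with the lettuce and the sheep.  [the left bank: the hay, the pigeon | the right bank: the ferret, the lettuce, the sheep]
4. Boatman goes back to the left bank with the ferret.  [the left bank: the ferret, the hay, the pigeon | the right bank: the lettuce, the sheep]
5. Boatman goes to the right bank with the hay and the pigeon.  [the left bank: the ferret | the right bank: the hay, the lettuce, the pigeon, the sheep]
6. Boatman goes back to the left bank with the hay.  [the left bank: the ferret, the hay | the right bank: the lettuce, the pigeon, the sheep]
7. Boatman goes to the right bank with the ferret and the hay.  [the left bank: — | the right bank: the ferret, the hay, the lettuce, the pigeon, the sheep]

7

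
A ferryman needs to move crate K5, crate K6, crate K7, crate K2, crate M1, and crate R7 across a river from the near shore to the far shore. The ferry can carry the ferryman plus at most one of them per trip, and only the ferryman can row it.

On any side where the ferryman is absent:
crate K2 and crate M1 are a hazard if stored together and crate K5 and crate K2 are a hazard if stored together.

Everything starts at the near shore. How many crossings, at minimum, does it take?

13

Counting alone: the ferryman can take at most 1 across per trip to the far shore, so moving all 6 needs at least 6 loaded trips out, with a return between consecutive ones — at least 11 crossings.
The safety rule pushes this higher. Following every safe sequence of crossings, the most of the 6 that can be at the far shore as the ferry arrives there on crossing 11 is 5 — never all 6.
So no plan with fewer than 13 crossings exists, and this one achieves 13:
1. Ferryman goes to the far shore with crate K2.
2. Ferryman goes back to the near shore alone.
3. Ferryman goes to the far shore with crate K5.
4. Ferryman goes back to the near shore with crate K2.
5. Ferryman goes to the far shore with crate M1.
6. Ferryman goes back to the near shore alone.
7. Ferryman goes to the far shore with crate K6.
8. Ferryman goes back to the near shore alone.
9. Ferryman goes to the far shore with crate K7.
10. Ferryman goes back to the near shore alone.
11. Ferryman goes to the far shore with crate R7.
12. Ferryman goes back to the near shore alone.
13. Ferryman goes to the far shore with crate K2.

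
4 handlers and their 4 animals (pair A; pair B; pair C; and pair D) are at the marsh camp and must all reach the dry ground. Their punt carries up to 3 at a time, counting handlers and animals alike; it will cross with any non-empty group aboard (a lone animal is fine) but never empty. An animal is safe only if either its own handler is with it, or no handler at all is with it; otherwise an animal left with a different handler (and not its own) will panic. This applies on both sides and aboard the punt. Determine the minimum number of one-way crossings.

Counting alone: each trip to the dry ground takes at most 3 across and each return brings at least 1 back, so after t trips out (and t−1 returns) at most 3t − (t−1) of the 8 are across; that first reaches 8 at t = 4, so at least 7 crossings are needed.
The safety rule pushes this higher. Following every safe sequence of crossings, the most of the 8 that can be at the dry ground as the punt arrives there on crossing 7 is 7 — never all 8.
So no plan with fewer than 9 crossings exists, and this one achieves 9:
1. animal A and handler A cross → the dry ground.
2. handler A crosses ← the marsh camp.
3. animal B, handler A, and handler B cross → the dry ground.
4. animal A and handler A cross ← the marsh camp.
5. handler A, handler C, and handler D cross → the dry ground.
6. animal B crosses ← the marsh camp.
7. animal A and animal B cross → the dry ground.
8. animal A crosses ← the marsh camp.
9. animal A, animal C, and animal D cross → the dry ground.

9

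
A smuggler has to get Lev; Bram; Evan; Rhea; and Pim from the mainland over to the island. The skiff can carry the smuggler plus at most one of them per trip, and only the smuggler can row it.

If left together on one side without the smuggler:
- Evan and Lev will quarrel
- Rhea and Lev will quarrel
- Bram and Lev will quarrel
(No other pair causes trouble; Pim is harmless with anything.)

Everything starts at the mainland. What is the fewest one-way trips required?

impossible

Following every safe sequence of crossings from the start, the most of the 5 that can be at the island as the skiff arrives there on crossings 1, 3, 5 is 1, 2, 3 respectively; the best ever achieved is 3 of 5.
From crossing 7 on, no configuration arises that was not already reachable earlier: only 18 distinct safe configurations (who is on which side, and where the skiff is) can ever be reached, none of them has everyone across, and every continuation just revisits them. So no valid plan exists.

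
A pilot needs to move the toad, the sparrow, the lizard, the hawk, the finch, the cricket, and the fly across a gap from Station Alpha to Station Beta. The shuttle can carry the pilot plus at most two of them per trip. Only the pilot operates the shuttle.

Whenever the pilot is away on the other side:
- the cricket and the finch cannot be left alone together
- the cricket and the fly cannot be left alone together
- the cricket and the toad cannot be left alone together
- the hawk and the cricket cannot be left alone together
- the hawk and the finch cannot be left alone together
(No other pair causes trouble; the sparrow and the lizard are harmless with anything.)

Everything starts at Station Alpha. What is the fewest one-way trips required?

Counting alone: the pilot can take at most 2 across per trip to Station Beta, so moving all 7 needs at least 4 loaded trips out, with a return between consecutive ones — at least 7 crossings.
The safety rule pushes this higher. Following every safe sequence of crossings, the most of the 7 that can be at Station Beta as the shuttle arrives there on crossings 7, 9 is 5, 6 respectively — never all 7.
So no plan with fewer than 11 crossings exists, and this one achieves 11:
1. Pilot goes to Station Beta with the cricket and the hawk.
2. Pilot goes back to Station Alpha with the hawk.
3. Pilot goes to Station Beta with the hawk and the toad.
4. Pilot goes back to Station Alpha with the cricket.
5. Pilot goes to Station Beta with the cricket and the sparrow.
6. Pilot goes back to Station Alpha with the cricket.
7. Pilot goes to Station Beta with the cricket and the lizard.
8. Pilot goes back to Station Alpha with the cricket.
9. Pilot goes to Station Beta with the finch and the fly.
10. Pilot goes back to Station Alpha with the hawk.
11. Pilot goes to Station Beta with the cricket and the hawk.

11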